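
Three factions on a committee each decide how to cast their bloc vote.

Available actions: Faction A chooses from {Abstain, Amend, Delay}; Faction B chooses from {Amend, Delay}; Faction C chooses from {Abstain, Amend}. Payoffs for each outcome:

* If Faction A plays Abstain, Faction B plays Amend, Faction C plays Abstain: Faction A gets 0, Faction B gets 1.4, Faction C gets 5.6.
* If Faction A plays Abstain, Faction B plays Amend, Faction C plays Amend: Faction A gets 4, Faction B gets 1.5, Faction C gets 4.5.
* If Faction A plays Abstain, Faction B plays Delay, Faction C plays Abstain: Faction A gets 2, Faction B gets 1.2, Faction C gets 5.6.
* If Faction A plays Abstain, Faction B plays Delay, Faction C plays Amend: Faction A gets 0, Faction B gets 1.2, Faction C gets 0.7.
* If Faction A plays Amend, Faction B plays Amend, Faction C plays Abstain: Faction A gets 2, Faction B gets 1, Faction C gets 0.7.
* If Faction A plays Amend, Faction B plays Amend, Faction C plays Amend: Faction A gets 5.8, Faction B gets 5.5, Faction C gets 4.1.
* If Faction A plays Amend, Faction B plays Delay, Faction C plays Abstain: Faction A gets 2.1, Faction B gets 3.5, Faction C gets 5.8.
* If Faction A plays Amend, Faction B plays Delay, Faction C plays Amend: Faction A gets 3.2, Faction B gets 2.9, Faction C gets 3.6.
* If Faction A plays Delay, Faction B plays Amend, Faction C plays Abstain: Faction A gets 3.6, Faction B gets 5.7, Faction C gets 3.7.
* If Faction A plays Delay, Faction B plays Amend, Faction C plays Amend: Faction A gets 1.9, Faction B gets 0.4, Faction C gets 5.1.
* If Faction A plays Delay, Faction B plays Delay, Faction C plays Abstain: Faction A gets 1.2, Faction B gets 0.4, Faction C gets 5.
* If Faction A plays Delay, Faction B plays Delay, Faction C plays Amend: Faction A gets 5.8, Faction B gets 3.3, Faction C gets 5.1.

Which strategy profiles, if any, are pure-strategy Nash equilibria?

Faction A against (Amend, Abstain): payoffs 0, 2, 3.6 → best response Delay.
Faction A against (Amend, Amend): payoffs 4, 5.8, 1.9 → best response Amend.
Faction A against (Delay, Abstain): payoffs 2, 2.1, 1.2 → best response Amend.
Faction A against (Delay, Amend): payoffs 0, 3.2, 5.8 → best response Delay.
Faction B against (Abstain, Abstain): payoffs 1.4, 1.2 → best response Amend.
Faction B against (Abstain, Amend): payoffs 1.5, 1.2 → best response Amend.
Faction B against (Amend, Abstain): payoffs 1, 3.5 → best response Delay.
Faction B against (Amend, Amend): payoffs 5.5, 2.9 → best response Amend.
Faction B against (Delay, Abstain): payoffs 5.7, 0.4 → best response Amend.
Faction B against (Delay, Amend): payoffs 0.4, 3.3 → best response Delay.
Faction C against (Abstain, Amend): payoffs 5.6, 4.5 → best response Abstain.
Faction C against (Abstain, Delay): payoffs 5.6, 0.7 → best response Abstain.
Faction C against (Amend, Amend): payoffs 0.7, 4.1 → best response Amend.
Faction C against (Amend, Delay): payoffs 5.8, 3.6 → best response Abstain.
Faction C against (Delay, Amend): payoffs 3.7, 5.1 → best response Amend.
Faction C against (Delay, Delay): payoffs 5, 5.1 → best response Amend.
Mutual best responses: (Amend, Amend, Amend); (Amend, Delay, Abstain); (Delay, Delay, Amend).

The pure Nash equilibria are (Amend, Amend, Amend); (Amend, Delay, Abstain); (Delay, Delay, Amend).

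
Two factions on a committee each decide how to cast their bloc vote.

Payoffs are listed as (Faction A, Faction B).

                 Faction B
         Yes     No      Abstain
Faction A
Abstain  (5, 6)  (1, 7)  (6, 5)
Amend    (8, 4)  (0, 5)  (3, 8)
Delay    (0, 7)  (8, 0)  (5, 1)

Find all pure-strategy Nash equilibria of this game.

Faction A against Yes: payoffs 5, 8, 0 → best response Amend.
Faction A against No: payoffs 1, 0, 8 → best response Delay.
Faction A against Abstain: payoffs 6, 3, 5 → best response Abstain.
Faction B against Abstain: payoffs 6, 7, 5 → best response No.
Faction B against Amend: payoffs 4, 5, 8 → best response Abstain.
Faction B against Delay: payoffs 7, 0, 1 → best response Yes.
No profile is a mutual best response for all players.

No pure-strategy Nash equilibrium.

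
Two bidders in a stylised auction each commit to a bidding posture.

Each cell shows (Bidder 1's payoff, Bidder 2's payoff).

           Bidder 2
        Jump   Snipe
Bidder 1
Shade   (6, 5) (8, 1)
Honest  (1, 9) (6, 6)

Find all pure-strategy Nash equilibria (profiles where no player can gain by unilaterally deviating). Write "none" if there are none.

Pure NE: (Shade, Jump)

Mark each player's best response to every combination of opponents' strategies; a profile where every player is best-responding is a pure Nash equilibrium.
Bidder 1 against Jump: payoffs 6, 1 → best response Shade.
Bidder 1 against Snipe: payoffs 8, 6 → best response Shade.
Bidder 2 against Shade: payoffs 5, 1 → best response Jump.
Bidder 2 against Honest: payoffs 9, 6 → best response Jump.
Mutual best responses: (Shade, Jump).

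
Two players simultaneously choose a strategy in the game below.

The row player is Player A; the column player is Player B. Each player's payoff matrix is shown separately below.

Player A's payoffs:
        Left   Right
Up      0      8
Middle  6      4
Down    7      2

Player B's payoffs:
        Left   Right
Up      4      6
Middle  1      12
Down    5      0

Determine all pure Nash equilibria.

(Up, Left): Player A can switch to Middle (0 → 6). Not NE.
(Up, Right): Player A gets 8, best alternative 4; Player B gets 6, best alternative 4. No profitable deviation — NE.
(Middle, Left): Player A can switch to Down (6 → 7). Not NE.
(Middle, Right): Player A can switch to Up (4 → 8). Not NE.
(Down, Left): Player A gets 7, best alternative 6; Player B gets 5, best alternative 0. No profitable deviation — NE.
(Down, Right): Player A can switch to Up (2 → 8). Not NE.

The pure Nash equilibria are (Up, Right) and (Down, Left).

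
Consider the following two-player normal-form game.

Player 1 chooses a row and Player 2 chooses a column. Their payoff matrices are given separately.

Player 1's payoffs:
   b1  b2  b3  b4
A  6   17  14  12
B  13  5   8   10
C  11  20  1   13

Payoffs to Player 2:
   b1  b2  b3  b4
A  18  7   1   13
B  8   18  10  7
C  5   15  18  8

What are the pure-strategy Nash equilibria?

none

Player 1 against b1: payoffs 6, 13, 11 → best response B.
Player 1 against b2: payoffs 17, 5, 20 → best response C.
Player 1 against b3: payoffs 14, 8, 1 → best response A.
Player 1 against b4: payoffs 12, 10, 13 → best response C.
Player 2 against A: payoffs 18, 7, 1, 13 → best response b1.
Player 2 against B: payoffs 8, 18, 10, 7 → best response b2.
Player 2 against C: payoffs 5, 15, 18, 8 → best response b3.
No profile is a mutual best response for all players.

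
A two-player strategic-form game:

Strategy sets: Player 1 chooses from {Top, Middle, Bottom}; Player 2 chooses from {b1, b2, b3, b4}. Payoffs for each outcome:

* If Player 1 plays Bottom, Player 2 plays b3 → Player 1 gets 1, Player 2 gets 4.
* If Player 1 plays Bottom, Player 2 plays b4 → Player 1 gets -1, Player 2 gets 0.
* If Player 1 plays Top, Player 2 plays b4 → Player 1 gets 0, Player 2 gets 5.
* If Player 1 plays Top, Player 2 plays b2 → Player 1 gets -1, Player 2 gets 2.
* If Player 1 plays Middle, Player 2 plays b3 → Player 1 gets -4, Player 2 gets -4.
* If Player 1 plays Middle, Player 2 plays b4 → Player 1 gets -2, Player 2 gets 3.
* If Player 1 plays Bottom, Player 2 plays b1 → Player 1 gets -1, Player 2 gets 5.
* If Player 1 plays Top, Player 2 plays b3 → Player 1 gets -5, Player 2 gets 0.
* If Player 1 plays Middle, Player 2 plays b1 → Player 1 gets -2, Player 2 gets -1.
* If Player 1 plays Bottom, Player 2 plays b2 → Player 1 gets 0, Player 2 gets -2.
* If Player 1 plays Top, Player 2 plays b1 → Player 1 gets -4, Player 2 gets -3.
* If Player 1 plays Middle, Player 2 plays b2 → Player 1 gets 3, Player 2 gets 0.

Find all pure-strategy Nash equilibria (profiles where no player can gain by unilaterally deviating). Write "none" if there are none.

(Top, b4), (Bottom, b1)

For each player, find the best response to each opponent profile; mutual best responses are the pure NE.
Player 1 against b1: payoffs -4, -2, -1 → best response Bottom.
Player 1 against b2: payoffs -1, 3, 0 → best response Middle.
Player 1 against b3: payoffs -5, -4, 1 → best response Bottom.
Player 1 against b4: payoffs 0, -2, -1 → best response Top.
Player 2 against Top: payoffs -3, 2, 0, 5 → best response b4.
Player 2 against Middle: payoffs -1, 0, -4, 3 → best response b4.
Player 2 against Bottom: payoffs 5, -2, 4, 0 → best response b1.
Mutual best responses: (Top, b4); (Bottom, b1).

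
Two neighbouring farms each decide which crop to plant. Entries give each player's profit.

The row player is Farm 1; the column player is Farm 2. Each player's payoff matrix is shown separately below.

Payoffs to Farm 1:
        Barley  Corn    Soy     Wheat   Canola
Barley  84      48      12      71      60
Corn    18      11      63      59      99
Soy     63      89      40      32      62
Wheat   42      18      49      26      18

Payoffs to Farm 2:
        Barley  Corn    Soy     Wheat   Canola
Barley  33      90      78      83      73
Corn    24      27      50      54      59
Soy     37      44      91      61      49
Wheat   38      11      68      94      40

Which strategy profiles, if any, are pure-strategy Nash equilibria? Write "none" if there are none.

Pure NE: (Corn, Canola)

Check each profile: it is a Nash equilibrium iff no player can strictly gain by switching unilaterally.
(Barley, Barley): Farm 2 can switch to Corn (33 → 90). Not NE.
(Barley, Corn): Farm 1 can switch to Soy (48 → 89). Not NE.
(Barley, Soy): Farm 1 can switch to Corn (12 → 63). Not NE.
(Barley, Wheat): Farm 2 can switch to Corn (83 → 90). Not NE.
(Barley, Canola): Farm 1 can switch to Corn (60 → 99). Not NE.
(Corn, Barley): Farm 1 can switch to Barley (18 → 84). Not NE.
(Corn, Corn): Farm 1 can switch to Barley (11 → 48). Not NE.
(Corn, Soy): Farm 2 can switch to Wheat (50 → 54). Not NE.
(Corn, Wheat): Farm 1 can switch to Barley (59 → 71). Not NE.
(Corn, Canola): Farm 1 gets 99, best alternative 62; Farm 2 gets 59, best alternative 54. No profitable deviation — NE.
(Soy, Barley): Farm 1 can switch to Barley (63 → 84). Not NE.
(Soy, Corn): Farm 2 can switch to Soy (44 → 91). Not NE.
(Soy, Soy): Farm 1 can switch to Corn (40 → 63). Not NE.
(The remaining 7 profiles each have a profitable deviation by the same check.)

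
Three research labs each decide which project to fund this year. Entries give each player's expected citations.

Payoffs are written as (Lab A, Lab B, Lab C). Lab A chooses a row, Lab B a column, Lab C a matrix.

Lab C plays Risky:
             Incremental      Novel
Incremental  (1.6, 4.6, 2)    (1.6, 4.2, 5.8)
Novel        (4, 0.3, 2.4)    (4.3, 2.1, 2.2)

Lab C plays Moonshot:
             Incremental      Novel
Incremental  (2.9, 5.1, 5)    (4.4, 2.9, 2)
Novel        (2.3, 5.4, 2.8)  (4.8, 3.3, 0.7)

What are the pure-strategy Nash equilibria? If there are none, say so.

The pure Nash equilibria are (Incremental, Incremental, Moonshot) and (Novel, Novel, Risky).

For each strategy profile, look for a profitable unilateral deviation.
(Incremental, Incremental, Risky): Lab A can switch to Novel (1.6 → 4). Not NE.
(Incremental, Incremental, Moonshot): Lab A gets 2.9, best alternative 2.3; Lab B gets 5.1, best alternative 2.9; Lab C gets 5, best alternative 2. No profitable deviation — NE.
(Incremental, Novel, Risky): Lab A can switch to Novel (1.6 → 4.3). Not NE.
(Incremental, Novel, Moonshot): Lab A can switch to Novel (4.4 → 4.8). Not NE.
(Novel, Incremental, Risky): Lab B can switch to Novel (0.3 → 2.1). Not NE.
(Novel, Incremental, Moonshot): Lab A can switch to Incremental (2.3 → 2.9). Not NE.
(Novel, Novel, Risky): Lab A gets 4.3, best alternative 1.6; Lab B gets 2.1, best alternative 0.3; Lab C gets 2.2, best alternative 0.7. No profitable deviation — NE.
(Novel, Novel, Moonshot): Lab B can switch to Incremental (3.3 → 5.4). Not NE.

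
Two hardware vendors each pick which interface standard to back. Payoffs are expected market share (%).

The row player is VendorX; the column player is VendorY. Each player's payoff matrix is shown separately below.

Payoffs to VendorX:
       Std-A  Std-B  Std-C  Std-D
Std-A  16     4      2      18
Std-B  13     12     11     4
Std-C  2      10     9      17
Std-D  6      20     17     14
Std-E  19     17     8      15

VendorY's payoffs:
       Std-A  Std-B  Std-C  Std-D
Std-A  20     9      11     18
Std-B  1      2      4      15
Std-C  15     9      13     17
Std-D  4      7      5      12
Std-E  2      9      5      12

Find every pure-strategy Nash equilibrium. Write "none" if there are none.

VendorX against Std-A: payoffs 16, 13, 2, 6, 19 → best response Std-E.
VendorX against Std-B: payoffs 4, 12, 10, 20, 17 → best response Std-D.
VendorX against Std-C: payoffs 2, 11, 9, 17, 8 → best response Std-D.
VendorX against Std-D: payoffs 18, 4, 17, 14, 15 → best response Std-A.
VendorY against Std-A: payoffs 20, 9, 11, 18 → best response Std-A.
VendorY against Std-B: payoffs 1, 2, 4, 15 → best response Std-D.
VendorY against Std-C: payoffs 15, 9, 13, 17 → best response Std-D.
VendorY against Std-D: payoffs 4, 7, 5, 12 → best response Std-D.
VendorY against Std-E: payoffs 2, 9, 5, 12 → best response Std-D.
No profile is a mutual best response for all players.

There is no pure-strategy Nash equilibrium.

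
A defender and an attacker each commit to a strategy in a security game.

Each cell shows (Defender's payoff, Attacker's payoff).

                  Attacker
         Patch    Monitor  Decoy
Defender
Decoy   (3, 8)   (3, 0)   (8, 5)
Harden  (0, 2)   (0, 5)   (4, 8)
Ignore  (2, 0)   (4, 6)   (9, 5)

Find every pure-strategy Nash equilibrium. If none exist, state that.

Defender against Patch: payoffs 3, 0, 2 → best response Decoy.
Defender against Monitor: payoffs 3, 0, 4 → best response Ignore.
Defender against Decoy: payoffs 8, 4, 9 → best response Ignore.
Attacker against Decoy: payoffs 8, 0, 5 → best response Patch.
Attacker against Harden: payoffs 2, 5, 8 → best response Decoy.
Attacker against Ignore: payoffs 0, 6, 5 → best response Monitor.
Mutual best responses: (Decoy, Patch); (Ignore, Monitor).

The pure Nash equilibria are (Decoy, Patch) and (Ignore, Monitor).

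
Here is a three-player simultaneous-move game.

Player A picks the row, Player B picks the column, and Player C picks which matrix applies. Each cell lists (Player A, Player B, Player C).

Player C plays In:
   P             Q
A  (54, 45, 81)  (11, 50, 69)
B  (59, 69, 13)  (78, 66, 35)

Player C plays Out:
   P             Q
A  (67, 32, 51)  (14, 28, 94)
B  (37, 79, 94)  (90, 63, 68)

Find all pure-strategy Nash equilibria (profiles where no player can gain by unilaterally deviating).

(A, P, In): Player A can switch to B (54 → 59). Not NE.
(A, P, Out): Player C can switch to In (51 → 81). Not NE.
(A, Q, In): Player A can switch to B (11 → 78). Not NE.
(A, Q, Out): Player A can switch to B (14 → 90). Not NE.
(B, P, In): Player C can switch to Out (13 → 94). Not NE.
(B, P, Out): Player A can switch to A (37 → 67). Not NE.
(B, Q, In): Player B can switch to P (66 → 69). Not NE.
(B, Q, Out): Player B can switch to P (63 → 79). Not NE.

none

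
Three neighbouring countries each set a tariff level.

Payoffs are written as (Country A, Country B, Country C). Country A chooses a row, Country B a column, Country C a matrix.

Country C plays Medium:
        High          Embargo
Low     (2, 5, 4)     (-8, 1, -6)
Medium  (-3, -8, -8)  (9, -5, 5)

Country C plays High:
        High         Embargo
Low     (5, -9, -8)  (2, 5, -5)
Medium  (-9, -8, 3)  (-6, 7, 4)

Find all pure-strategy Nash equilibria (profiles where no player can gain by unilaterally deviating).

For each strategy profile, look for a profitable unilateral deviation.
(Low, High, Medium): Country A gets 2, best alternative -3; Country B gets 5, best alternative 1; Country C gets 4, best alternative -8. No profitable deviation — NE.
(Low, High, High): Country B can switch to Embargo (-9 → 5). Not NE.
(Low, Embargo, Medium): Country A can switch to Medium (-8 → 9). Not NE.
(Low, Embargo, High): Country A gets 2, best alternative -6; Country B gets 5, best alternative -9; Country C gets -5, best alternative -6. No profitable deviation — NE.
(Medium, High, Medium): Country A can switch to Low (-3 → 2). Not NE.
(Medium, High, High): Country A can switch to Low (-9 → 5). Not NE.
(Medium, Embargo, Medium): Country A gets 9, best alternative -8; Country B gets -5, best alternative -8; Country C gets 5, best alternative 4. No profitable deviation — NE.
(Medium, Embargo, High): Country A can switch to Low (-6 → 2). Not NE.

Pure-strategy Nash equilibria: (Low, High, Medium), (Low, Embargo, High), (Medium, Embargo, Medium)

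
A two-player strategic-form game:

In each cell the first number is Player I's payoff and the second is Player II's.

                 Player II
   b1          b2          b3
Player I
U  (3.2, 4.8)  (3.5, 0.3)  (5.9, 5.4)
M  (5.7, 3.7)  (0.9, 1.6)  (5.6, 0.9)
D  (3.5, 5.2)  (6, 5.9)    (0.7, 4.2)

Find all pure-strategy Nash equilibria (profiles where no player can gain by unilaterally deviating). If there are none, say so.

(U, b1): Player I can switch to M (3.2 → 5.7). Not NE.
(U, b2): Player I can switch to D (3.5 → 6). Not NE.
(U, b3): Player I gets 5.9, best alternative 5.6; Player II gets 5.4, best alternative 4.8. No profitable deviation — NE.
(M, b1): Player I gets 5.7, best alternative 3.5; Player II gets 3.7, best alternative 1.6. No profitable deviation — NE.
(M, b2): Player I can switch to U (0.9 → 3.5). Not NE.
(M, b3): Player I can switch to U (5.6 → 5.9). Not NE.
(D, b1): Player I can switch to M (3.5 → 5.7). Not NE.
(D, b2): Player I gets 6, best alternative 3.5; Player II gets 5.9, best alternative 5.2. No profitable deviation — NE.
(D, b3): Player I can switch to U (0.7 → 5.9). Not NE.

(U, b3), (M, b1), (D, b2)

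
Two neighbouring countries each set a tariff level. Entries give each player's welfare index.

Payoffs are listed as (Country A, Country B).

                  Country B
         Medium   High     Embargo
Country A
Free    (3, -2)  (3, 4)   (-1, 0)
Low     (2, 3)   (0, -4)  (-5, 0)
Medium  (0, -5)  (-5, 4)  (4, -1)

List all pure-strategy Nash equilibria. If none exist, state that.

(Free, Medium): Country B can switch to High (-2 → 4). Not NE.
(Free, High): Country A gets 3, best alternative 0; Country B gets 4, best alternative 0. No profitable deviation — NE.
(Free, Embargo): Country A can switch to Medium (-1 → 4). Not NE.
(Low, Medium): Country A can switch to Free (2 → 3). Not NE.
(Low, High): Country A can switch to Free (0 → 3). Not NE.
(Low, Embargo): Country A can switch to Free (-5 → -1). Not NE.
(Medium, Medium): Country A can switch to Free (0 → 3). Not NE.
(The remaining 2 profiles each have a profitable deviation by the same check.)

(Free, High)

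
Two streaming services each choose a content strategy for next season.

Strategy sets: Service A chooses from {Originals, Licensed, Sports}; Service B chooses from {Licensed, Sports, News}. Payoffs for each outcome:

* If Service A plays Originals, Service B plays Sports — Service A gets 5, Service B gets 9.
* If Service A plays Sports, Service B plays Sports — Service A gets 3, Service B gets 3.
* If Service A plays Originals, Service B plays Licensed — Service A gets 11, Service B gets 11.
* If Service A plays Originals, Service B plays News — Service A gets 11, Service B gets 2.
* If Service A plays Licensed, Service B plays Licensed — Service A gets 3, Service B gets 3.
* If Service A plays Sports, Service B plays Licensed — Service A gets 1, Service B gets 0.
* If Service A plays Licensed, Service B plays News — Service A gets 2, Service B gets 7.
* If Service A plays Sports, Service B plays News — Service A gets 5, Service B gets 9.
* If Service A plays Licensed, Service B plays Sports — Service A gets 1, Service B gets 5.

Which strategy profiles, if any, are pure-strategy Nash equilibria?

Check each profile: it is a Nash equilibrium iff no player can strictly gain by switching unilaterally.
(Originals, Licensed): Service A gets 11, best alternative 3; Service B gets 11, best alternative 9. No profitable deviation — NE.
(Originals, Sports): Service B can switch to Licensed (9 → 11). Not NE.
(Originals, News): Service B can switch to Licensed (2 → 11). Not NE.
(Licensed, Licensed): Service A can switch to Originals (3 → 11). Not NE.
(Licensed, Sports): Service A can switch to Originals (1 → 5). Not NE.
(Licensed, News): Service A can switch to Originals (2 → 11). Not NE.
(Sports, Licensed): Service A can switch to Originals (1 → 11). Not NE.
(Sports, Sports): Service A can switch to Originals (3 → 5). Not NE.
(Sports, News): Service A can switch to Originals (5 → 11). Not NE.

(Originals, Licensed)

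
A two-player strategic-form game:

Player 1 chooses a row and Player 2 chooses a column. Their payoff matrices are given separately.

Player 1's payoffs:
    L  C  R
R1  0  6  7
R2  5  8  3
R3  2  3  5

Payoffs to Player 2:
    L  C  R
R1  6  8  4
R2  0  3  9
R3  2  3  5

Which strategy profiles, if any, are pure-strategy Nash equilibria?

No pure-strategy Nash equilibrium.

Mark each player's best response to every combination of opponents' strategies; a profile where every player is best-responding is a pure Nash equilibrium.
Player 1 against L: payoffs 0, 5, 2 → best response R2.
Player 1 against C: payoffs 6, 8, 3 → best response R2.
Player 1 against R: payoffs 7, 3, 5 → best response R1.
Player 2 against R1: payoffs 6, 8, 4 → best response C.
Player 2 against R2: payoffs 0, 3, 9 → best response R.
Player 2 against R3: payoffs 2, 3, 5 → best response R.
No profile is a mutual best response for all players.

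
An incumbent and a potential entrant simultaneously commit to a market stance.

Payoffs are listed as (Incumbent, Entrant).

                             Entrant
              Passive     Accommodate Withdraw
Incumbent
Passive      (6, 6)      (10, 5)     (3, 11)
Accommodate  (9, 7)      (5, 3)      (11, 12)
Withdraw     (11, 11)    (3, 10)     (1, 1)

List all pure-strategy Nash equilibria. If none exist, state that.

(Accommodate, Withdraw) and (Withdraw, Passive)

For each player, find the best response to each opponent profile; mutual best responses are the pure NE.
Incumbent against Passive: payoffs 6, 9, 11 → best response Withdraw.
Incumbent against Accommodate: payoffs 10, 5, 3 → best response Passive.
Incumbent against Withdraw: payoffs 3, 11, 1 → best response Accommodate.
Entrant against Passive: payoffs 6, 5, 11 → best response Withdraw.
Entrant against Accommodate: payoffs 7, 3, 12 → best response Withdraw.
Entrant against Withdraw: payoffs 11, 10, 1 → best response Passive.
Mutual best responses: (Accommodate, Withdraw); (Withdraw, Passive).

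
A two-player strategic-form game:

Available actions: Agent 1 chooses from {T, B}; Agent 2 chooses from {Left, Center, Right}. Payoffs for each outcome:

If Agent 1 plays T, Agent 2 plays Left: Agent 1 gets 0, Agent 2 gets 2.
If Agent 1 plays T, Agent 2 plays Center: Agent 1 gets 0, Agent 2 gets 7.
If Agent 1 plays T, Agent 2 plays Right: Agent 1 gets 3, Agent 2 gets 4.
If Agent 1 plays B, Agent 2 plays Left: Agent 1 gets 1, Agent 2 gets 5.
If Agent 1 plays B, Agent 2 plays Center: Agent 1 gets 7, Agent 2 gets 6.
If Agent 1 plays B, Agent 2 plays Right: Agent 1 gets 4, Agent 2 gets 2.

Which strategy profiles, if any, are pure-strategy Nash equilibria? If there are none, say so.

For each player, find the best response to each opponent profile; mutual best responses are the pure NE.
Agent 1 against Left: payoffs 0, 1 → best response B.
Agent 1 against Center: payoffs 0, 7 → best response B.
Agent 1 against Right: payoffs 3, 4 → best response B.
Agent 2 against T: payoffs 2, 7, 4 → best response Center.
Agent 2 against B: payoffs 5, 6, 2 → best response Center.
Mutual best responses: (B, Center).

Pure NE: (B, Center)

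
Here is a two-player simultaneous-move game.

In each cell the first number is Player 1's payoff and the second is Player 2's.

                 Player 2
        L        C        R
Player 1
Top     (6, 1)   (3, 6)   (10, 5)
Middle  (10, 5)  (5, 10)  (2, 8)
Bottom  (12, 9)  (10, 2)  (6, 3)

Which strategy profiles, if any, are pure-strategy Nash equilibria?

Pure NE: (Bottom, L)

Mark each player's best response to every combination of opponents' strategies; a profile where every player is best-responding is a pure Nash equilibrium.
Player 1 against L: payoffs 6, 10, 12 → best response Bottom.
Player 1 against C: payoffs 3, 5, 10 → best response Bottom.
Player 1 against R: payoffs 10, 2, 6 → best response Top.
Player 2 against Top: payoffs 1, 6, 5 → best response C.
Player 2 against Middle: payoffs 5, 10, 8 → best response C.
Player 2 against Bottom: payoffs 9, 2, 3 → best response L.
Mutual best responses: (Bottom, L).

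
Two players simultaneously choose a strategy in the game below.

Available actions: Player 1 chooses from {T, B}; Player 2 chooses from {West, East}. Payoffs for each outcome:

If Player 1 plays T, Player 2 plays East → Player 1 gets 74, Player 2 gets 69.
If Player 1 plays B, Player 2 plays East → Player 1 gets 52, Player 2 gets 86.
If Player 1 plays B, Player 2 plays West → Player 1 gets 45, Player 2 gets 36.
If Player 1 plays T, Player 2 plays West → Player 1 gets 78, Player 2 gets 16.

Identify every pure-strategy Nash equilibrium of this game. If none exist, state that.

(T, West): Player 2 can switch to East (16 → 69). Not NE.
(T, East): Player 1 gets 74, best alternative 52; Player 2 gets 69, best alternative 16. No profitable deviation — NE.
(B, West): Player 1 can switch to T (45 → 78). Not NE.
(B, East): Player 1 can switch to T (52 → 74). Not NE.

Pure NE: (T, East)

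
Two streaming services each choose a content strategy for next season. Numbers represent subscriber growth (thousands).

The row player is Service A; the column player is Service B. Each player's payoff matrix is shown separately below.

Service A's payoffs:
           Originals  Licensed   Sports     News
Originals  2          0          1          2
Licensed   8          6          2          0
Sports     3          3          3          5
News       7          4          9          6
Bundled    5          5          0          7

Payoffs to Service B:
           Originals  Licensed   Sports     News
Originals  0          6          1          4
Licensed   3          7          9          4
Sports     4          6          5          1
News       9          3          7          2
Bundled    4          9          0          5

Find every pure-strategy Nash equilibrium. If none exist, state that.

There is no pure-strategy Nash equilibrium.

For each player, find the best response to each opponent profile; mutual best responses are the pure NE.
Service A against Originals: payoffs 2, 8, 3, 7, 5 → best response Licensed.
Service A against Licensed: payoffs 0, 6, 3, 4, 5 → best response Licensed.
Service A against Sports: payoffs 1, 2, 3, 9, 0 → best response News.
Service A against News: payoffs 2, 0, 5, 6, 7 → best response Bundled.
Service B against Originals: payoffs 0, 6, 1, 4 → best response Licensed.
Service B against Licensed: payoffs 3, 7, 9, 4 → best response Sports.
Service B against Sports: payoffs 4, 6, 5, 1 → best response Licensed.
Service B against News: payoffs 9, 3, 7, 2 → best response Originals.
Service B against Bundled: payoffs 4, 9, 0, 5 → best response Licensed.
No profile is a mutual best response for all players.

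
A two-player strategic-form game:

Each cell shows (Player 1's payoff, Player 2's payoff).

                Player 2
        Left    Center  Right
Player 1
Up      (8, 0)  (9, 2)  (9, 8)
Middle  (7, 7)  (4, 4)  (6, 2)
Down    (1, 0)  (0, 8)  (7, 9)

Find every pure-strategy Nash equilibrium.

Check each profile: it is a Nash equilibrium iff no player can strictly gain by switching unilaterally.
(Up, Left): Player 2 can switch to Center (0 → 2). Not NE.
(Up, Center): Player 2 can switch to Right (2 → 8). Not NE.
(Up, Right): Player 1 gets 9, best alternative 7; Player 2 gets 8, best alternative 2. No profitable deviation — NE.
(Middle, Left): Player 1 can switch to Up (7 → 8). Not NE.
(Middle, Center): Player 1 can switch to Up (4 → 9). Not NE.
(Middle, Right): Player 1 can switch to Up (6 → 9). Not NE.
(Down, Left): Player 1 can switch to Up (1 → 8). Not NE.
(Down, Center): Player 1 can switch to Up (0 → 9). Not NE.
(Down, Right): Player 1 can switch to Up (7 → 9). Not NE.

The unique pure-strategy Nash equilibrium is (Up, Right).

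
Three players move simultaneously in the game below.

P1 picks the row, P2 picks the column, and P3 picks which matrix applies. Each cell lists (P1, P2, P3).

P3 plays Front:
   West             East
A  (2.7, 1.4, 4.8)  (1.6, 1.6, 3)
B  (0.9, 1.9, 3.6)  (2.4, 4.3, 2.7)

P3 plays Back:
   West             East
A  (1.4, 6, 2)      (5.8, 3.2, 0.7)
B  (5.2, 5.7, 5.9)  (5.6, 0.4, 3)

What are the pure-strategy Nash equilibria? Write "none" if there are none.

(B, West, Back)

P1 against (West, Front): payoffs 2.7, 0.9 → best response A.
P1 against (West, Back): payoffs 1.4, 5.2 → best response B.
P1 against (East, Front): payoffs 1.6, 2.4 → best response B.
P1 against (East, Back): payoffs 5.8, 5.6 → best response A.
P2 against (A, Front): payoffs 1.4, 1.6 → best response East.
P2 against (A, Back): payoffs 6, 3.2 → best response West.
P2 against (B, Front): payoffs 1.9, 4.3 → best response East.
P2 against (B, Back): payoffs 5.7, 0.4 → best response West.
P3 against (A, West): payoffs 4.8, 2 → best response Front.
P3 against (A, East): payoffs 3, 0.7 → best response Front.
P3 against (B, West): payoffs 3.6, 5.9 → best response Back.
P3 against (B, East): payoffs 2.7, 3 → best response Back.
Mutual best responses: (B, West, Back).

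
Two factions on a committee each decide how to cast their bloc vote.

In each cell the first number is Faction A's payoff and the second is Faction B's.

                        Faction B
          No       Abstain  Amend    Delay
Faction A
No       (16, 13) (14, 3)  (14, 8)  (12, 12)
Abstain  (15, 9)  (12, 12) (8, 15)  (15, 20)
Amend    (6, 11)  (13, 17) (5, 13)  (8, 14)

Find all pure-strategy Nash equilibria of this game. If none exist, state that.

(No, No): Faction A gets 16, best alternative 15; Faction B gets 13, best alternative 12. No profitable deviation — NE.
(No, Abstain): Faction B can switch to No (3 → 13). Not NE.
(No, Amend): Faction B can switch to No (8 → 13). Not NE.
(No, Delay): Faction A can switch to Abstain (12 → 15). Not NE.
(Abstain, No): Faction A can switch to No (15 → 16). Not NE.
(Abstain, Abstain): Faction A can switch to No (12 → 14). Not NE.
(Abstain, Amend): Faction A can switch to No (8 → 14). Not NE.
(Abstain, Delay): Faction A gets 15, best alternative 12; Faction B gets 20, best alternative 15. No profitable deviation — NE.
(Amend, No): Faction A can switch to No (6 → 16). Not NE.
(Amend, Abstain): Faction A can switch to No (13 → 14). Not NE.
(Amend, Amend): Faction A can switch to No (5 → 14). Not NE.
(Amend, Delay): Faction A can switch to No (8 → 12). Not NE.

The pure Nash equilibria are (No, No), (Abstain, Delay).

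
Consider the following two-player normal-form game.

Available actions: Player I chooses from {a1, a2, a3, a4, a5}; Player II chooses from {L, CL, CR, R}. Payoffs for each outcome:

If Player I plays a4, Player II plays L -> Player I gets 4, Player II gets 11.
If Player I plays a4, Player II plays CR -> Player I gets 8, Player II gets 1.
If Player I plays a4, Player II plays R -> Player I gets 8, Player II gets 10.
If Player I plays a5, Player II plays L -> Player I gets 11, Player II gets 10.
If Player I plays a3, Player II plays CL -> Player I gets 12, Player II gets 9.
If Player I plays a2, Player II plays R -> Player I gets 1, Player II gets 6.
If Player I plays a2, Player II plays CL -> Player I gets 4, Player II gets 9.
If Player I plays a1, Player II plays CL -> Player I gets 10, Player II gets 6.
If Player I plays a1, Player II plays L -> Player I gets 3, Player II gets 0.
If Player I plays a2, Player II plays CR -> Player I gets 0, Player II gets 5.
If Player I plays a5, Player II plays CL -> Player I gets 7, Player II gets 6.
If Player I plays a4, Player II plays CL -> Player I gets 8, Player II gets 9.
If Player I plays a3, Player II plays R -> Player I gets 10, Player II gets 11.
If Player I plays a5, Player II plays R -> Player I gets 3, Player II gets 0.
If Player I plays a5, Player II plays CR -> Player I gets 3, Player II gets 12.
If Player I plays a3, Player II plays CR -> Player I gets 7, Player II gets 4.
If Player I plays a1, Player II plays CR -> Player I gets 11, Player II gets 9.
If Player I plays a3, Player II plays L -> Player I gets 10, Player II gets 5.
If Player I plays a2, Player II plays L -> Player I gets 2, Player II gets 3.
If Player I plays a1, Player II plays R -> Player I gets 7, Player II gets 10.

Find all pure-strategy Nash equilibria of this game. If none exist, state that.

The unique pure-strategy Nash equilibrium is (a3, R).

(a1, L): Player I can switch to a3 (3 → 10). Not NE.
(a1, CL): Player I can switch to a3 (10 → 12). Not NE.
(a1, CR): Player II can switch to R (9 → 10). Not NE.
(a1, R): Player I can switch to a3 (7 → 10). Not NE.
(a2, L): Player I can switch to a1 (2 → 3). Not NE.
(a2, CL): Player I can switch to a1 (4 → 10). Not NE.
(a3, R): Player I gets 10, best alternative 8; Player II gets 11, best alternative 9. No profitable deviation — NE.
(The remaining 13 profiles each have a profitable deviation by the same check.)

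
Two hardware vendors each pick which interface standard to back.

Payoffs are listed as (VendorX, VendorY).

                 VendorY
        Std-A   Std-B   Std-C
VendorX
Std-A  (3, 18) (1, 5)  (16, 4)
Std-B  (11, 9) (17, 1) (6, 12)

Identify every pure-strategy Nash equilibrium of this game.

VendorX against Std-A: payoffs 3, 11 → best response Std-B.
VendorX against Std-B: payoffs 1, 17 → best response Std-B.
VendorX against Std-C: payoffs 16, 6 → best response Std-A.
VendorY against Std-A: payoffs 18, 5, 4 → best response Std-A.
VendorY against Std-B: payoffs 9, 1, 12 → best response Std-C.
No profile is a mutual best response for all players.

This game has no pure Nash equilibrium.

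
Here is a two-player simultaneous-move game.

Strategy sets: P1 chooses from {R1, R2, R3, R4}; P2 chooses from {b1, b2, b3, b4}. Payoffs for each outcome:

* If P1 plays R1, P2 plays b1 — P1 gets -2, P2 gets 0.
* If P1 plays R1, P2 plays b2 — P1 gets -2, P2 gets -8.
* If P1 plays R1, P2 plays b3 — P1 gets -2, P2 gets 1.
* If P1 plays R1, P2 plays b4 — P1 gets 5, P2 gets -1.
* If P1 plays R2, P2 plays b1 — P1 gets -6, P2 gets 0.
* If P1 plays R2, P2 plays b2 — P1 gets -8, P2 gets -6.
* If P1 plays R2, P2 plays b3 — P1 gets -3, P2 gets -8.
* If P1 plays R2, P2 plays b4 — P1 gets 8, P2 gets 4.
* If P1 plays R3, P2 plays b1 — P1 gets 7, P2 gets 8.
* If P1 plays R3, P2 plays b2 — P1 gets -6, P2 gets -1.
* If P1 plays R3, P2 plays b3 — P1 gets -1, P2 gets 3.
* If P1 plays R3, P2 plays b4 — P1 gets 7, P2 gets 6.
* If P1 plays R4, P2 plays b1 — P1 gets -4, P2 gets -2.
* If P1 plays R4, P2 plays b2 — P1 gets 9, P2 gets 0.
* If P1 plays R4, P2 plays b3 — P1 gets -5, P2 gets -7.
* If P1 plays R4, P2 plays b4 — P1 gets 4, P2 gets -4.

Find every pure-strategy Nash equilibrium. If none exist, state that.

For each strategy profile, look for a profitable unilateral deviation.
(R1, b1): P1 can switch to R3 (-2 → 7). Not NE.
(R1, b2): P1 can switch to R4 (-2 → 9). Not NE.
(R1, b3): P1 can switch to R3 (-2 → -1). Not NE.
(R1, b4): P1 can switch to R2 (5 → 8). Not NE.
(R2, b1): P1 can switch to R1 (-6 → -2). Not NE.
(R2, b2): P1 can switch to R1 (-8 → -2). Not NE.
(R2, b3): P1 can switch to R1 (-3 → -2). Not NE.
(R2, b4): P1 gets 8, best alternative 7; P2 gets 4, best alternative 0. No profitable deviation — NE.
(R3, b1): P1 gets 7, best alternative -2; P2 gets 8, best alternative 6. No profitable deviation — NE.
(R3, b2): P1 can switch to R1 (-6 → -2). Not NE.
(R4, b2): P1 gets 9, best alternative -2; P2 gets 0, best alternative -2. No profitable deviation — NE.
(The remaining 5 profiles each have a profitable deviation by the same check.)

Pure-strategy Nash equilibria: (R2, b4), (R3, b1), (R4, b2)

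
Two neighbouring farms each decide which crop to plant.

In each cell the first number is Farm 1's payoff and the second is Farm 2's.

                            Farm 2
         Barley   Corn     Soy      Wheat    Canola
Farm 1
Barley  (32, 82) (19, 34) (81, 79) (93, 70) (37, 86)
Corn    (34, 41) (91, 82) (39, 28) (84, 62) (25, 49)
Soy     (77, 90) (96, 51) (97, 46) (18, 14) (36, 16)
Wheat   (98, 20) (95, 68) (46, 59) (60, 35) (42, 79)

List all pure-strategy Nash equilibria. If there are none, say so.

For each player, find the best response to each opponent profile; mutual best responses are the pure NE.
Farm 1 against Barley: payoffs 32, 34, 77, 98 → best response Wheat.
Farm 1 against Corn: payoffs 19, 91, 96, 95 → best response Soy.
Farm 1 against Soy: payoffs 81, 39, 97, 46 → best response Soy.
Farm 1 against Wheat: payoffs 93, 84, 18, 60 → best response Barley.
Farm 1 against Canola: payoffs 37, 25, 36, 42 → best response Wheat.
Farm 2 against Barley: payoffs 82, 34, 79, 70, 86 → best response Canola.
Farm 2 against Corn: payoffs 41, 82, 28, 62, 49 → best response Corn.
Farm 2 against Soy: payoffs 90, 51, 46, 14, 16 → best response Barley.
Farm 2 against Wheat: payoffs 20, 68, 59, 35, 79 → best response Canola.
Mutual best responses: (Wheat, Canola).

The unique pure-strategy Nash equilibrium is (Wheat, Canola).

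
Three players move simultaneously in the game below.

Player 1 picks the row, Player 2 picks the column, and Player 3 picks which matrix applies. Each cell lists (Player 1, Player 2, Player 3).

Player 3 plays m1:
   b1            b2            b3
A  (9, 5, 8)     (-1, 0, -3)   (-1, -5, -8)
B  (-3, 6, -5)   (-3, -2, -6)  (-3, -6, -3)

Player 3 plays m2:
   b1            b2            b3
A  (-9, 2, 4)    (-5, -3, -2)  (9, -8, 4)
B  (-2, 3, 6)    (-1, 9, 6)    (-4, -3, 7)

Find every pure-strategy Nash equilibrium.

Player 1 against (b1, m1): payoffs 9, -3 → best response A.
Player 1 against (b1, m2): payoffs -9, -2 → best response B.
Player 1 against (b2, m1): payoffs -1, -3 → best response A.
Player 1 against (b2, m2): payoffs -5, -1 → best response B.
Player 1 against (b3, m1): payoffs -1, -3 → best response A.
Player 1 against (b3, m2): payoffs 9, -4 → best response A.
Player 2 against (A, m1): payoffs 5, 0, -5 → best response b1.
Player 2 against (A, m2): payoffs 2, -3, -8 → best response b1.
Player 2 against (B, m1): payoffs 6, -2, -6 → best response b1.
Player 2 against (B, m2): payoffs 3, 9, -3 → best response b2.
Player 3 against (A, b1): payoffs 8, 4 → best response m1.
Player 3 against (A, b2): payoffs -3, -2 → best response m2.
Player 3 against (A, b3): payoffs -8, 4 → best response m2.
Player 3 against (B, b1): payoffs -5, 6 → best response m2.
Player 3 against (B, b2): payoffs -6, 6 → best response m2.
Player 3 against (B, b3): payoffs -3, 7 → best response m2.
Mutual best responses: (A, b1, m1); (B, b2, m2).

(A, b1, m1); (B, b2, m2)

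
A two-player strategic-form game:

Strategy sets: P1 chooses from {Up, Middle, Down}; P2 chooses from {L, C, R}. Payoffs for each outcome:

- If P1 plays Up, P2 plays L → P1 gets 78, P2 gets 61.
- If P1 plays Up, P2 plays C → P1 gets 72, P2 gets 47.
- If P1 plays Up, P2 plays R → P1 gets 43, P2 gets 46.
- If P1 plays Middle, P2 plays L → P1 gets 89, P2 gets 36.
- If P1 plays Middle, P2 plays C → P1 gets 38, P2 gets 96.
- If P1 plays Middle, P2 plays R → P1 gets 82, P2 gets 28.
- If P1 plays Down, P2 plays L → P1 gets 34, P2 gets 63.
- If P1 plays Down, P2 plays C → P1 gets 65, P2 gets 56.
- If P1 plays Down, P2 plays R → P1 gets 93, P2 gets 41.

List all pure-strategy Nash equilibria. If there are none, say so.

(Up, L): P1 can switch to Middle (78 → 89). Not NE.
(Up, C): P2 can switch to L (47 → 61). Not NE.
(Up, R): P1 can switch to Middle (43 → 82). Not NE.
(Middle, L): P2 can switch to C (36 → 96). Not NE.
(Middle, C): P1 can switch to Up (38 → 72). Not NE.
(Middle, R): P1 can switch to Down (82 → 93). Not NE.
(Down, L): P1 can switch to Up (34 → 78). Not NE.
(Down, C): P1 can switch to Up (65 → 72). Not NE.
(The remaining 1 profile has a profitable deviation by the same check.)

No pure-strategy Nash equilibrium.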